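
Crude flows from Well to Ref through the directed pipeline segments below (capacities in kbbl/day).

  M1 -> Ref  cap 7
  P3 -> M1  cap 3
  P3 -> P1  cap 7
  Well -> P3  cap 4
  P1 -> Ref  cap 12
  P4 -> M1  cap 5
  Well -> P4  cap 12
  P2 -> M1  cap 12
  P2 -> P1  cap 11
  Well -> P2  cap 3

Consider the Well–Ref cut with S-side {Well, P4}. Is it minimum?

Yes — it is a minimum cut (capacity 12).

Given cut capacity: 4 + 3 + 5 = 12.
Augment Well→P3→M1→Ref: bottleneck 3, flow now 3.
Augment Well→P3→P1→Ref: bottleneck 1, flow now 4.
Augment Well→P2→M1→Ref: bottleneck 3, flow now 7.
Augment Well→P4→M1→Ref: bottleneck 1, flow now 8.
Augment Well→P4→M1→P3→P1→Ref: bottleneck 3, flow now 11. (uses reverse residual edge)
Augment Well→P4→M1→P2→P1→Ref: bottleneck 1, flow now 12. (uses reverse residual edge)
No augmenting path remains; maximum flow = 12.
Cut capacity 12 equals the max flow, so it is a minimum cut.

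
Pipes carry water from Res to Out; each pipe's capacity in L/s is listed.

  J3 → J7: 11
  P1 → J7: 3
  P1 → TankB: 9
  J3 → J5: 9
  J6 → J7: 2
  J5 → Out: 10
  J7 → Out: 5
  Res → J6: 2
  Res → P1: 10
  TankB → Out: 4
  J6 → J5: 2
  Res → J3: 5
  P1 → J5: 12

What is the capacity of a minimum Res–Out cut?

17

Augment Res→J3→J5→Out: bottleneck 5, flow now 5.
Augment Res→P1→TankB→Out: bottleneck 4, flow now 9.
Augment Res→P1→J5→Out: bottleneck 5, flow now 14.
Augment Res→P1→J7→Out: bottleneck 1, flow now 15.
Augment Res→J6→J7→Out: bottleneck 2, flow now 17.
No augmenting path remains; maximum flow = 17.
By max-flow min-cut, the minimum cut capacity equals the max flow.
In the residual graph, reachable from Res: {Res}.
Min-cut edges: Res→J3 (5), Res→P1 (10), Res→J6 (2); capacity 5 + 10 + 2 = 17.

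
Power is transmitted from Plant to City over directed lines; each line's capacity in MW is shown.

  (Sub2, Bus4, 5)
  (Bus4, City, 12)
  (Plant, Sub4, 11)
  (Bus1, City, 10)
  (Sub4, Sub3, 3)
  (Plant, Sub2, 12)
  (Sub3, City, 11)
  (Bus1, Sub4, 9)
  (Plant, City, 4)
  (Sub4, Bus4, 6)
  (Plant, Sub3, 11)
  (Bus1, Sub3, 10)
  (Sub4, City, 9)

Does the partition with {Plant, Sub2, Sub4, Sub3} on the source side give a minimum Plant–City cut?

No — its capacity is 35, but the minimum cut has capacity 31.

Given cut capacity: 4 + 5 + 6 + 9 + 11 = 35.
Augment Plant→City: bottleneck 4, flow now 4.
Augment Plant→Sub4→City: bottleneck 9, flow now 13.
Augment Plant→Sub3→City: bottleneck 11, flow now 24.
Augment Plant→Sub2→Bus4→City: bottleneck 5, flow now 29.
Augment Plant→Sub4→Bus4→City: bottleneck 2, flow now 31.
No augmenting path remains; maximum flow = 31.
In the residual graph, reachable from Plant: {Plant, Sub2}.
Min-cut edges: Plant→Sub4 (11), Plant→Sub3 (11), Plant→City (4), Sub2→Bus4 (5); capacity 11 + 11 + 4 + 5 = 31.
Cut capacity 35 exceeds the max flow 31, so it is not minimum.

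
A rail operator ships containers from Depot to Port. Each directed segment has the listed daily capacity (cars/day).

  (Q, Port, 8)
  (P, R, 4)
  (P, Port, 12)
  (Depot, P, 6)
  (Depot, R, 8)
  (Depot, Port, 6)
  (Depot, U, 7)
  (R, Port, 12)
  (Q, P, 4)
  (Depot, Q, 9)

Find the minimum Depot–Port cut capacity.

Augment Depot→Port: bottleneck 6, flow now 6.
Augment Depot→P→Port: bottleneck 6, flow now 12.
Augment Depot→Q→Port: bottleneck 8, flow now 20.
Augment Depot→R→Port: bottleneck 8, flow now 28.
Augment Depot→Q→P→Port: bottleneck 1, flow now 29.
No augmenting path remains; maximum flow = 29.
By max-flow min-cut, the minimum cut capacity equals the max flow.
In the residual graph, reachable from Depot: {Depot, U}.
Min-cut edges: Depot→P (6), Depot→Q (9), Depot→R (8), Depot→Port (6); capacity 6 + 9 + 8 + 6 = 29.

29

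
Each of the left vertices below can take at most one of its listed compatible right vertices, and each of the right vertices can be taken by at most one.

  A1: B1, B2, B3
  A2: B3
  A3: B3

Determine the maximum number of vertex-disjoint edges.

Unit-capacity flow: source→left, listed edges, right→sink; max matching = max flow.
Augmenting path A1→B1 (+1); matched 1.
Augmenting path A2→B3 (+1); matched 2.
No augmenting path remains; maximum matching = 2.
König certificate: {A1, B3} is a vertex cover of size 2 (every listed pair touches it), so no matching can be larger.

2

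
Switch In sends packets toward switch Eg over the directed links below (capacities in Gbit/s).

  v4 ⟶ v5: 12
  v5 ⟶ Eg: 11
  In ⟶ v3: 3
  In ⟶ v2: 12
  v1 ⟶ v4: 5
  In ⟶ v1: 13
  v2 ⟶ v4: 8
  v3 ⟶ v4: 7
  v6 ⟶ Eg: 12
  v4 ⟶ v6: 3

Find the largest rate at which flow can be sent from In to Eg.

Augment In→v1→v4→v5→Eg: bottleneck 5, flow now 5.
Augment In→v2→v4→v5→Eg: bottleneck 6, flow now 11.
Augment In→v2→v4→v6→Eg: bottleneck 2, flow now 13.
Augment In→v3→v4→v6→Eg: bottleneck 1, flow now 14.
No augmenting path remains; maximum flow = 14.
In the residual graph, reachable from In: {In, v1, v2, v3, v4, v5}.
Min-cut edges: v4→v6 (3), v5→Eg (11); capacity 3 + 11 = 14.
This cut is saturated, so no flow can exceed 14.

14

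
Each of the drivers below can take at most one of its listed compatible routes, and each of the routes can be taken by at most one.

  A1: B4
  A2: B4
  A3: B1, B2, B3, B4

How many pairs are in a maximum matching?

Unit-capacity flow: source→left, listed edges, right→sink; max matching = max flow.
Augmenting path A1→B4 (+1); matched 1.
Augmenting path A3→B1 (+1); matched 2.
No augmenting path remains; maximum matching = 2.
König certificate: {A3, B4} is a vertex cover of size 2 (every listed pair touches it), so no matching can be larger.

2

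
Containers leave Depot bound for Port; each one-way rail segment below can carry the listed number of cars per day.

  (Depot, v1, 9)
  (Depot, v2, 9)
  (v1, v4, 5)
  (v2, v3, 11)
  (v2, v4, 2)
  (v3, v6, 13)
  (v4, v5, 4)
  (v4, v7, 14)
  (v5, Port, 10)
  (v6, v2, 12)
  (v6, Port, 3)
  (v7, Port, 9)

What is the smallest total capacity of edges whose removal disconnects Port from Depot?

Augment Depot→v1→v4→v5→Port: bottleneck 4, flow now 4.
Augment Depot→v1→v4→v7→Port: bottleneck 1, flow now 5.
Augment Depot→v2→v3→v6→Port: bottleneck 3, flow now 8.
Augment Depot→v2→v4→v7→Port: bottleneck 2, flow now 10.
No augmenting path remains; maximum flow = 10.
By max-flow min-cut, the minimum cut capacity equals the max flow.
In the residual graph, reachable from Depot: {Depot, v1, v2, v3, v6}.
Min-cut edges: v1→v4 (5), v2→v4 (2), v6→Port (3); capacity 5 + 2 + 3 = 10.

10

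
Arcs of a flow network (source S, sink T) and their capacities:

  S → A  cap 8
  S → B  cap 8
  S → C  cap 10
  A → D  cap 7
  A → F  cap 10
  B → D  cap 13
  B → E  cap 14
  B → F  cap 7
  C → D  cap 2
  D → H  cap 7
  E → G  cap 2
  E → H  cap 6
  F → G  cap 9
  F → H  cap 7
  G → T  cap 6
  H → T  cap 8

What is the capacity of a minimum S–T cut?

14

Augment S→A→D→H→T: bottleneck 7, flow now 7.
Augment S→A→F→G→T: bottleneck 1, flow now 8.
Augment S→B→E→G→T: bottleneck 2, flow now 10.
Augment S→B→E→H→T: bottleneck 1, flow now 11.
Augment S→B→F→G→T: bottleneck 3, flow now 14.
No augmenting path remains; maximum flow = 14.
By max-flow min-cut, the minimum cut capacity equals the max flow.
In the residual graph, reachable from S: {S, A, B, C, D, E, F, G, H}.
Min-cut edges: G→T (6), H→T (8); capacity 6 + 8 = 14.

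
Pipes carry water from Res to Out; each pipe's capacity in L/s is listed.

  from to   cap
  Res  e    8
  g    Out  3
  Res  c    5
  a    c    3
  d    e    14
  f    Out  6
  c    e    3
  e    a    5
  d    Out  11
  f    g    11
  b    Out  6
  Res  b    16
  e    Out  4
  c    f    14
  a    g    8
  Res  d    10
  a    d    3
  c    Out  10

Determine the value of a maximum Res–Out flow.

Augment Res→b→Out: bottleneck 6, flow now 6.
Augment Res→c→Out: bottleneck 5, flow now 11.
Augment Res→d→Out: bottleneck 10, flow now 21.
Augment Res→e→Out: bottleneck 4, flow now 25.
Augment Res→e→a→c→Out: bottleneck 3, flow now 28.
Augment Res→e→a→d→Out: bottleneck 1, flow now 29.
No augmenting path remains; maximum flow = 29.
In the residual graph, reachable from Res: {Res, b}.
Min-cut edges: Res→c (5), Res→d (10), Res→e (8), b→Out (6); capacity 5 + 10 + 8 + 6 = 29.
This cut is saturated, so no flow can exceed 29.

29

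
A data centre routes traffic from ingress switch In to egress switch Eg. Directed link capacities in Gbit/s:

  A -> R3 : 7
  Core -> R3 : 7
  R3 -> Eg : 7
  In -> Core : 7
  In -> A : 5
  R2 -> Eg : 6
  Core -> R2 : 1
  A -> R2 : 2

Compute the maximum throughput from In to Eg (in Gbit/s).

Augment In→Core→R2→Eg: bottleneck 1, flow now 1.
Augment In→Core→R3→Eg: bottleneck 6, flow now 7.
Augment In→A→R2→Eg: bottleneck 2, flow now 9.
Augment In→A→R3→Eg: bottleneck 1, flow now 10.
No augmenting path remains; maximum flow = 10.
In the residual graph, reachable from In: {In, Core, A, R3}.
Min-cut edges: Core→R2 (1), A→R2 (2), R3→Eg (7); capacity 1 + 2 + 7 = 10.
This cut is saturated, so no flow can exceed 10.

10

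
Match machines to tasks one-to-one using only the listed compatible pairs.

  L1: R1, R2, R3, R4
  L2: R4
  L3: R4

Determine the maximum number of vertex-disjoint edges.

Unit-capacity flow: source→left, listed edges, right→sink; max matching = max flow.
Augmenting path L1→R1 (+1); matched 1.
Augmenting path L2→R4 (+1); matched 2.
No augmenting path remains; maximum matching = 2.
König certificate: {L1, R4} is a vertex cover of size 2 (every listed pair touches it), so no matching can be larger.

2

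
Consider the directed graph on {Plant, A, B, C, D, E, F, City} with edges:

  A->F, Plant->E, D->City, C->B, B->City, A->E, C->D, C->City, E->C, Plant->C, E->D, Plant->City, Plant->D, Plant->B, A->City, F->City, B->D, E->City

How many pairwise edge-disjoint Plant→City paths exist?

5

Assign every edge capacity 1; by Menger, the answer equals the max flow.
Path Plant→City (+1); total 1.
Path Plant→B→City (+1); total 2.
Path Plant→C→City (+1); total 3.
Path Plant→D→City (+1); total 4.
Path Plant→E→City (+1); total 5.
No residual Plant→City path; max flow = 5.
Certifying cut of size 5: {Plant→B, Plant→C, Plant→City, Plant→D, Plant→E}.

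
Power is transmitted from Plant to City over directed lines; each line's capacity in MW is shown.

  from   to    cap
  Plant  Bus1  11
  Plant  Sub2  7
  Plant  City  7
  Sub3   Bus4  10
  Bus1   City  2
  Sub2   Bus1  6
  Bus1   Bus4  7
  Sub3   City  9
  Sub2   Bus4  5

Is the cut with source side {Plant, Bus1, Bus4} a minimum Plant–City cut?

Given cut capacity: 7 + 7 + 2 = 16.
Augment Plant→City: bottleneck 7, flow now 7.
Augment Plant→Bus1→City: bottleneck 2, flow now 9.
No augmenting path remains; maximum flow = 9.
In the residual graph, reachable from Plant: {Plant, Sub2, Bus1, Bus4}.
Min-cut edges: Plant→City (7), Bus1→City (2); capacity 7 + 2 = 9.
Cut capacity 16 exceeds the max flow 9, so it is not minimum.

No — its capacity is 16, but the minimum cut has capacity 9.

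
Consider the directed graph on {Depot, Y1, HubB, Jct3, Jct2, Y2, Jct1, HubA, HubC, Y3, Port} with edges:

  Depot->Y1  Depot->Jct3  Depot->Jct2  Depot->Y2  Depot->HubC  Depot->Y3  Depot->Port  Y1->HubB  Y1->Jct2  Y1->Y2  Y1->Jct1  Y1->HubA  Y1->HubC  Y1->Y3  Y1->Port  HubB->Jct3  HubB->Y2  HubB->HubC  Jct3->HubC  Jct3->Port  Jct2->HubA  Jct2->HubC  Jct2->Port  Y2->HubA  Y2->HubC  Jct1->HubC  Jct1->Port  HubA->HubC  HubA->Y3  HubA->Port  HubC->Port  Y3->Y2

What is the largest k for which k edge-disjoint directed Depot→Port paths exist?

6

Assign every edge capacity 1; by Menger, the answer equals the max flow.
Path Depot→Port (+1); total 1.
Path Depot→Y1→Port (+1); total 2.
Path Depot→Jct3→Port (+1); total 3.
Path Depot→Jct2→Port (+1); total 4.
Path Depot→HubC→Port (+1); total 5.
Path Depot→Y2→HubA→Port (+1); total 6.
No residual Depot→Port path; max flow = 6.
Certifying cut of size 6: {Depot→Jct2, Depot→Jct3, Depot→Port, Depot→Y1, HubC→Port, Y2→HubA}.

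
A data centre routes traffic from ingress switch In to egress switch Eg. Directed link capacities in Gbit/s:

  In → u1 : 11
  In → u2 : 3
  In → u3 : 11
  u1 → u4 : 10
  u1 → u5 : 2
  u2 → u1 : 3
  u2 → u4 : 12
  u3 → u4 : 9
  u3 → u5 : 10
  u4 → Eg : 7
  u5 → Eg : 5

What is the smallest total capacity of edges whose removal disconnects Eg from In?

12

Augment In→u1→u4→Eg: bottleneck 7, flow now 7.
Augment In→u1→u5→Eg: bottleneck 2, flow now 9.
Augment In→u3→u5→Eg: bottleneck 3, flow now 12.
No augmenting path remains; maximum flow = 12.
By max-flow min-cut, the minimum cut capacity equals the max flow.
In the residual graph, reachable from In: {In, u1, u2, u3, u4, u5}.
Min-cut edges: u4→Eg (7), u5→Eg (5); capacity 7 + 5 = 12.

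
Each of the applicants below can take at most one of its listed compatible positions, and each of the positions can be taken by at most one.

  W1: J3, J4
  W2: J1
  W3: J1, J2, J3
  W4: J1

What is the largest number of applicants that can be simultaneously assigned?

Unit-capacity flow: source→left, listed edges, right→sink; max matching = max flow.
Augmenting path W1→J3 (+1); matched 1.
Augmenting path W2→J1 (+1); matched 2.
Augmenting path W3→J2 (+1); matched 3.
No augmenting path remains; maximum matching = 3.
König certificate: {W1, W3, J1} is a vertex cover of size 3 (every listed pair touches it), so no matching can be larger.

3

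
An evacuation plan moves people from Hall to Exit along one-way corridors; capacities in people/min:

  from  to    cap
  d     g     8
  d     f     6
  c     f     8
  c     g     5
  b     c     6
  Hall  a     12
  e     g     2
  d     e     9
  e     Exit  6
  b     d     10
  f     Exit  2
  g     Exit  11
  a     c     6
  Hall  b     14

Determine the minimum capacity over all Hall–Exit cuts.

17

Augment Hall→a→c→f→Exit: bottleneck 2, flow now 2.
Augment Hall→a→c→g→Exit: bottleneck 4, flow now 6.
Augment Hall→b→c→g→Exit: bottleneck 1, flow now 7.
Augment Hall→b→d→e→Exit: bottleneck 6, flow now 13.
Augment Hall→b→d→g→Exit: bottleneck 4, flow now 17.
No augmenting path remains; maximum flow = 17.
By max-flow min-cut, the minimum cut capacity equals the max flow.
In the residual graph, reachable from Hall: {Hall, a, b, c, f}.
Min-cut edges: b→d (10), c→g (5), f→Exit (2); capacity 10 + 5 + 2 = 17.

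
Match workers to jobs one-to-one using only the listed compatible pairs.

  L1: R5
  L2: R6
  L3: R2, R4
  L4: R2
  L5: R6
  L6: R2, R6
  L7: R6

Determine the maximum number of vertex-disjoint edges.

Unit-capacity flow: source→left, listed edges, right→sink; max matching = max flow.
Augmenting path L1→R5 (+1); matched 1.
Augmenting path L2→R6 (+1); matched 2.
Augmenting path L3→R2 (+1); matched 3.
Augmenting path L4→R2→L3→R4 (+1); matched 4.
No augmenting path remains; maximum matching = 4.
König certificate: {L1, L3, R2, R6} is a vertex cover of size 4 (every listed pair touches it), so no matching can be larger.

4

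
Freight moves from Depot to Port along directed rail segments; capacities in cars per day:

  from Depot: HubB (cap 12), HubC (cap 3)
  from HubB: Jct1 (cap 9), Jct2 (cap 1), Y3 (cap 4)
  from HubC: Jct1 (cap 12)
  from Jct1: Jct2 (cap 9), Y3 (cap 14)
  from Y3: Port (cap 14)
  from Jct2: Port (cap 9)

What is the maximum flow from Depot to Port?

Augment Depot→HubB→Y3→Port: bottleneck 4, flow now 4.
Augment Depot→HubB→Jct2→Port: bottleneck 1, flow now 5.
Augment Depot→HubB→Jct1→Y3→Port: bottleneck 7, flow now 12.
Augment Depot→HubC→Jct1→Y3→Port: bottleneck 3, flow now 15.
No augmenting path remains; maximum flow = 15.
In the residual graph, reachable from Depot: {Depot}.
Min-cut edges: Depot→HubB (12), Depot→HubC (3); capacity 12 + 3 = 15.
This cut is saturated, so no flow can exceed 15.

15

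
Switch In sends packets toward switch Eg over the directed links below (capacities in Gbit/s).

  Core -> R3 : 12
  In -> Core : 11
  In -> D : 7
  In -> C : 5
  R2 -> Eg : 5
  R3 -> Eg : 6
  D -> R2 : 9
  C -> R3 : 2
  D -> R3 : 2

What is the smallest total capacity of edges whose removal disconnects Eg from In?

Augment In→D→R2→Eg: bottleneck 5, flow now 5.
Augment In→D→R3→Eg: bottleneck 2, flow now 7.
Augment In→Core→R3→Eg: bottleneck 4, flow now 11.
No augmenting path remains; maximum flow = 11.
By max-flow min-cut, the minimum cut capacity equals the max flow.
In the residual graph, reachable from In: {In, D, Core, C, R2, R3}.
Min-cut edges: R2→Eg (5), R3→Eg (6); capacity 5 + 6 = 11.

11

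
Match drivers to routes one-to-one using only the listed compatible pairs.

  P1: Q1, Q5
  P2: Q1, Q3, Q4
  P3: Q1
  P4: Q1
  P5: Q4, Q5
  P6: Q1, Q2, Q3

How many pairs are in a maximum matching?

5

Unit-capacity flow: source→left, listed edges, right→sink; max matching = max flow.
Augmenting path P1→Q1 (+1); matched 1.
Augmenting path P2→Q3 (+1); matched 2.
Augmenting path P5→Q4 (+1); matched 3.
Augmenting path P6→Q2 (+1); matched 4.
Augmenting path P3→Q1→P1→Q5 (+1); matched 5.
No augmenting path remains; maximum matching = 5.
König certificate: {P1, P2, P5, P6, Q1} is a vertex cover of size 5 (every listed pair touches it), so no matching can be larger.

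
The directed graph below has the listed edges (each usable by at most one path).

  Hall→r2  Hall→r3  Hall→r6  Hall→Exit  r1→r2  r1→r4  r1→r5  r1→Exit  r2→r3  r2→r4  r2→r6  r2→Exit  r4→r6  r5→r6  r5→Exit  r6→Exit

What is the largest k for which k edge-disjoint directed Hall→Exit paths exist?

3

Assign every edge capacity 1; by Menger, the answer equals the max flow.
Path Hall→Exit (+1); total 1.
Path Hall→r2→Exit (+1); total 2.
Path Hall→r6→Exit (+1); total 3.
No residual Hall→Exit path; max flow = 3.
Certifying cut of size 3: {Hall→Exit, Hall→r2, Hall→r6}.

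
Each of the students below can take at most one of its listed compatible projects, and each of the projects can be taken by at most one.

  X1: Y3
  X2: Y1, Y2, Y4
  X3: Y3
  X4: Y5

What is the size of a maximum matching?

3

Unit-capacity flow: source→left, listed edges, right→sink; max matching = max flow.
Augmenting path X1→Y3 (+1); matched 1.
Augmenting path X2→Y1 (+1); matched 2.
Augmenting path X4→Y5 (+1); matched 3.
No augmenting path remains; maximum matching = 3.
König certificate: {X2, X4, Y3} is a vertex cover of size 3 (every listed pair touches it), so no matching can be larger.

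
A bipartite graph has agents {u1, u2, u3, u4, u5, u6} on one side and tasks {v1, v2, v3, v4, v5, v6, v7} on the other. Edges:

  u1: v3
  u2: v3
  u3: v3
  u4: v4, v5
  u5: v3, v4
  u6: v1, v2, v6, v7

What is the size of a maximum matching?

4

Unit-capacity flow: source→left, listed edges, right→sink; max matching = max flow.
Augmenting path u1→v3 (+1); matched 1.
Augmenting path u4→v4 (+1); matched 2.
Augmenting path u6→v1 (+1); matched 3.
Augmenting path u5→v4→u4→v5 (+1); matched 4.
No augmenting path remains; maximum matching = 4.
König certificate: {u4, u5, u6, v3} is a vertex cover of size 4 (every listed pair touches it), so no matching can be larger.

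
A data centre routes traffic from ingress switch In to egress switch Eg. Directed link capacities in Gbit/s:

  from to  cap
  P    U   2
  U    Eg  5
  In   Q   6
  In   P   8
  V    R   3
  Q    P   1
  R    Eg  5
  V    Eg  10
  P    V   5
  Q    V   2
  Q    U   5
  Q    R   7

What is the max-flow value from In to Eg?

13

Augment In→P→U→Eg: bottleneck 2, flow now 2.
Augment In→P→V→Eg: bottleneck 5, flow now 7.
Augment In→Q→R→Eg: bottleneck 5, flow now 12.
Augment In→Q→U→Eg: bottleneck 1, flow now 13.
No augmenting path remains; maximum flow = 13.
In the residual graph, reachable from In: {In, P}.
Min-cut edges: In→Q (6), P→U (2), P→V (5); capacity 6 + 2 + 5 = 13.
This cut is saturated, so no flow can exceed 13.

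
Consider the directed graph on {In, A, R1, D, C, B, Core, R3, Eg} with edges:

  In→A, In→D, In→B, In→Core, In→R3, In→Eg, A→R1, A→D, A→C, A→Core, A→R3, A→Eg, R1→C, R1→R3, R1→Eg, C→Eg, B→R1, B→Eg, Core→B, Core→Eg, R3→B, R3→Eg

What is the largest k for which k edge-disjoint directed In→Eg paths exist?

5

Assign every edge capacity 1; by Menger, the answer equals the max flow.
Path In→Eg (+1); total 1.
Path In→A→Eg (+1); total 2.
Path In→B→Eg (+1); total 3.
Path In→Core→Eg (+1); total 4.
Path In→R3→Eg (+1); total 5.
No residual In→Eg path; max flow = 5.
Certifying cut of size 5: {In→A, In→B, In→Core, In→Eg, In→R3}.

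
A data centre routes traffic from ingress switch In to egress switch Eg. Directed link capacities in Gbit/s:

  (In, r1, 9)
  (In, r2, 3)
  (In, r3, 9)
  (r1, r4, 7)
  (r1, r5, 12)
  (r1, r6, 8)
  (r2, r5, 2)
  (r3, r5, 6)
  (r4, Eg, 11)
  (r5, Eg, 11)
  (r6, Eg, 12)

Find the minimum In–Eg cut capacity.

Augment In→r1→r4→Eg: bottleneck 7, flow now 7.
Augment In→r1→r5→Eg: bottleneck 2, flow now 9.
Augment In→r2→r5→Eg: bottleneck 2, flow now 11.
Augment In→r3→r5→Eg: bottleneck 6, flow now 17.
No augmenting path remains; maximum flow = 17.
By max-flow min-cut, the minimum cut capacity equals the max flow.
In the residual graph, reachable from In: {In, r2, r3}.
Min-cut edges: In→r1 (9), r2→r5 (2), r3→r5 (6); capacity 9 + 2 + 6 = 17.

17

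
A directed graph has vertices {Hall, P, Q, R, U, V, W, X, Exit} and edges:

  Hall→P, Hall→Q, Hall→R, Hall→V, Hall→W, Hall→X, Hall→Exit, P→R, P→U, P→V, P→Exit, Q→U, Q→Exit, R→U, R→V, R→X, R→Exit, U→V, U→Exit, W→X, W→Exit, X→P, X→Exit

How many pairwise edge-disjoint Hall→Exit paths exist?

Assign every edge capacity 1; by Menger, the answer equals the max flow.
Path Hall→Exit (+1); total 1.
Path Hall→P→Exit (+1); total 2.
Path Hall→Q→Exit (+1); total 3.
Path Hall→R→Exit (+1); total 4.
Path Hall→W→Exit (+1); total 5.
Path Hall→X→Exit (+1); total 6.
No residual Hall→Exit path; max flow = 6.
Certifying cut of size 6: {Hall→Exit, Hall→P, Hall→Q, Hall→R, Hall→W, Hall→X}.

6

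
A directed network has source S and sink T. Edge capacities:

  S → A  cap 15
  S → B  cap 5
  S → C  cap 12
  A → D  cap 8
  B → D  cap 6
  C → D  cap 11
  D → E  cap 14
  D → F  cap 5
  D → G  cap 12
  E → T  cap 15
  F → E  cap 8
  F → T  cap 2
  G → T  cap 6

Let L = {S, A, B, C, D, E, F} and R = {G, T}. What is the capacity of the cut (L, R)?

Edges leaving {S, A, B, C, D, E, F}: D→G (12), E→T (15), F→T (2).
Cut capacity = 12 + 15 + 2 = 29.

29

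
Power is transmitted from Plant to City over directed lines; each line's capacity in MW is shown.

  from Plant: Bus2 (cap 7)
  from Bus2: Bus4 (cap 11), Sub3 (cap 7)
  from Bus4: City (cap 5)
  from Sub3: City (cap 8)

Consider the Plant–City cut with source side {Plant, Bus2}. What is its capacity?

Edges leaving {Plant, Bus2}: Bus2→Bus4 (11), Bus2→Sub3 (7).
Cut capacity = 11 + 7 = 18.

18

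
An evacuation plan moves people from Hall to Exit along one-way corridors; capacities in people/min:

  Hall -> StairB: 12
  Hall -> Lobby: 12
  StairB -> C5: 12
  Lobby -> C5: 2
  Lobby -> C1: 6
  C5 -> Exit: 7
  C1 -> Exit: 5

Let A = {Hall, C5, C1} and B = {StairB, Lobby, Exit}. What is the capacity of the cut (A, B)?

Edges leaving {Hall, C5, C1}: Hall→StairB (12), Hall→Lobby (12), C5→Exit (7), C1→Exit (5).
Cut capacity = 12 + 12 + 7 + 5 = 36.

36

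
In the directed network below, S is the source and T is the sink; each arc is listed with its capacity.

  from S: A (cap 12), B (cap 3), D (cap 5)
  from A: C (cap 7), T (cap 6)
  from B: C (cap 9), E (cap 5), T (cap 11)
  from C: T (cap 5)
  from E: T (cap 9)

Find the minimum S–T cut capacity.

Augment S→A→T: bottleneck 6, flow now 6.
Augment S→B→T: bottleneck 3, flow now 9.
Augment S→A→C→T: bottleneck 5, flow now 14.
No augmenting path remains; maximum flow = 14.
By max-flow min-cut, the minimum cut capacity equals the max flow.
In the residual graph, reachable from S: {S, A, C, D}.
Min-cut edges: S→B (3), A→T (6), C→T (5); capacity 3 + 6 + 5 = 14.

14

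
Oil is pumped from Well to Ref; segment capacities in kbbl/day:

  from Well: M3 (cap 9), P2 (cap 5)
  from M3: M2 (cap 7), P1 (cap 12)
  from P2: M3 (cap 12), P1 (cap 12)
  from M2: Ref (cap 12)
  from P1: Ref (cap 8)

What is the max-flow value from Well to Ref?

14

Augment Well→M3→M2→Ref: bottleneck 7, flow now 7.
Augment Well→M3→P1→Ref: bottleneck 2, flow now 9.
Augment Well→P2→P1→Ref: bottleneck 5, flow now 14.
No augmenting path remains; maximum flow = 14.
In the residual graph, reachable from Well: {Well}.
Min-cut edges: Well→M3 (9), Well→P2 (5); capacity 9 + 5 = 14.
This cut is saturated, so no flow can exceed 14.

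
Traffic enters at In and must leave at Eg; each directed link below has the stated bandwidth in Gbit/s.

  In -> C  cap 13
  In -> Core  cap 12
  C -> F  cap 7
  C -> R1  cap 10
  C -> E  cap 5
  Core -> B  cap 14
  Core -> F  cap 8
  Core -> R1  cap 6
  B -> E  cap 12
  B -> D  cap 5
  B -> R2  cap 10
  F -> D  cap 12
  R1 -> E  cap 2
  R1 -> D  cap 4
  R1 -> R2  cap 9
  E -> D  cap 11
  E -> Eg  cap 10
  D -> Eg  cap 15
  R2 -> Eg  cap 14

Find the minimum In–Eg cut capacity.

Augment In→C→E→Eg: bottleneck 5, flow now 5.
Augment In→C→F→D→Eg: bottleneck 7, flow now 12.
Augment In→C→R1→E→Eg: bottleneck 1, flow now 13.
Augment In→Core→B→E→Eg: bottleneck 4, flow now 17.
Augment In→Core→B→D→Eg: bottleneck 5, flow now 22.
Augment In→Core→B→R2→Eg: bottleneck 3, flow now 25.
No augmenting path remains; maximum flow = 25.
By max-flow min-cut, the minimum cut capacity equals the max flow.
In the residual graph, reachable from In: {In}.
Min-cut edges: In→C (13), In→Core (12); capacity 13 + 12 = 25.

25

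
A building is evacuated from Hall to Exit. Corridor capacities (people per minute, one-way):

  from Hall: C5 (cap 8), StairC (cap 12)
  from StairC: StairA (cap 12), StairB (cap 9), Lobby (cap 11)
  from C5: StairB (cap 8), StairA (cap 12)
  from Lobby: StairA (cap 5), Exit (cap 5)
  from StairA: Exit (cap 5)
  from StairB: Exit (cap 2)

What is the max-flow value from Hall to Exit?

Augment Hall→StairC→Lobby→Exit: bottleneck 5, flow now 5.
Augment Hall→StairC→StairA→Exit: bottleneck 5, flow now 10.
Augment Hall→StairC→StairB→Exit: bottleneck 2, flow now 12.
No augmenting path remains; maximum flow = 12.
In the residual graph, reachable from Hall: {Hall, StairC, C5, Lobby, StairA, StairB}.
Min-cut edges: Lobby→Exit (5), StairA→Exit (5), StairB→Exit (2); capacity 5 + 5 + 2 = 12.
This cut is saturated, so no flow can exceed 12.

12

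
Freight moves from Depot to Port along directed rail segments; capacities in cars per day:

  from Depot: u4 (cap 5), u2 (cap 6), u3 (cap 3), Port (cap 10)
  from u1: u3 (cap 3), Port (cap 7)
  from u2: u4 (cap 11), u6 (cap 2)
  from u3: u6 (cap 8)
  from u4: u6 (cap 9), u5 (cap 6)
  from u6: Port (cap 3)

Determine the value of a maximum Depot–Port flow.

13

Augment Depot→Port: bottleneck 10, flow now 10.
Augment Depot→u2→u6→Port: bottleneck 2, flow now 12.
Augment Depot→u3→u6→Port: bottleneck 1, flow now 13.
No augmenting path remains; maximum flow = 13.
In the residual graph, reachable from Depot: {Depot, u2, u3, u4, u5, u6}.
Min-cut edges: Depot→Port (10), u6→Port (3); capacity 10 + 3 = 13.
This cut is saturated, so no flow can exceed 13.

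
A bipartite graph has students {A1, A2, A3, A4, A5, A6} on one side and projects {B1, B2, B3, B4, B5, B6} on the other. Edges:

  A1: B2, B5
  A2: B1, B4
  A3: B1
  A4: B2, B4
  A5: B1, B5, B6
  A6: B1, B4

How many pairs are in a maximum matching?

5

Unit-capacity flow: source→left, listed edges, right→sink; max matching = max flow.
Augmenting path A1→B2 (+1); matched 1.
Augmenting path A2→B1 (+1); matched 2.
Augmenting path A4→B4 (+1); matched 3.
Augmenting path A5→B5 (+1); matched 4.
Augmenting path A6→B4→A4→B2→A1→B5→A5→B6 (+1); matched 5.
No augmenting path remains; maximum matching = 5.
König certificate: {A1, A4, A5, B1, B4} is a vertex cover of size 5 (every listed pair touches it), so no matching can be larger.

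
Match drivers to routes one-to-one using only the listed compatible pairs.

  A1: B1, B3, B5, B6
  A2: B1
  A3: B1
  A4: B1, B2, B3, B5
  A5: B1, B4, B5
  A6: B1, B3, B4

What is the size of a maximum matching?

Unit-capacity flow: source→left, listed edges, right→sink; max matching = max flow.
Augmenting path A1→B1 (+1); matched 1.
Augmenting path A4→B2 (+1); matched 2.
Augmenting path A5→B4 (+1); matched 3.
Augmenting path A6→B3 (+1); matched 4.
Augmenting path A2→B1→A1→B5 (+1); matched 5.
No augmenting path remains; maximum matching = 5.
König certificate: {A1, A4, A5, A6, B1} is a vertex cover of size 5 (every listed pair touches it), so no matching can be larger.

5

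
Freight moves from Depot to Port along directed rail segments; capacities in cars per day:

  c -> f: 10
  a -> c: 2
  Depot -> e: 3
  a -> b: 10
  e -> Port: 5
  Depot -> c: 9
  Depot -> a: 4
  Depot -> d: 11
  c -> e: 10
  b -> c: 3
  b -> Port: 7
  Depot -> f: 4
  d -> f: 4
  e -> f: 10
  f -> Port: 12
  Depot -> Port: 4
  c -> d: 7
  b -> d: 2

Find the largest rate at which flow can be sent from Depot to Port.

25

Augment Depot→Port: bottleneck 4, flow now 4.
Augment Depot→e→Port: bottleneck 3, flow now 7.
Augment Depot→f→Port: bottleneck 4, flow now 11.
Augment Depot→a→b→Port: bottleneck 4, flow now 15.
Augment Depot→c→e→Port: bottleneck 2, flow now 17.
Augment Depot→c→f→Port: bottleneck 7, flow now 24.
Augment Depot→d→f→Port: bottleneck 1, flow now 25.
No augmenting path remains; maximum flow = 25.
In the residual graph, reachable from Depot: {Depot, c, d, e, f}.
Min-cut edges: Depot→a (4), Depot→Port (4), e→Port (5), f→Port (12); capacity 4 + 4 + 5 + 12 = 25.
This cut is saturated, so no flow can exceed 25.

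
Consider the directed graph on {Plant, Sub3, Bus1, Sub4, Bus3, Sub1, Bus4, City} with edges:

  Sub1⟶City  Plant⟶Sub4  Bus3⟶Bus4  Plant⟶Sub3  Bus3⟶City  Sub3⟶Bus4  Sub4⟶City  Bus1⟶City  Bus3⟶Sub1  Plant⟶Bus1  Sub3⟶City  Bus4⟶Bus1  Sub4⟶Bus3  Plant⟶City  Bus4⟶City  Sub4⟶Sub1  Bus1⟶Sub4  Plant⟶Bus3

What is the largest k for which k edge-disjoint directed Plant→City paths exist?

5

Assign every edge capacity 1; by Menger, the answer equals the max flow.
Path Plant→City (+1); total 1.
Path Plant→Sub3→City (+1); total 2.
Path Plant→Bus1→City (+1); total 3.
Path Plant→Sub4→City (+1); total 4.
Path Plant→Bus3→City (+1); total 5.
No residual Plant→City path; max flow = 5.
Certifying cut of size 5: {Plant→Bus1, Plant→Bus3, Plant→City, Plant→Sub3, Plant→Sub4}.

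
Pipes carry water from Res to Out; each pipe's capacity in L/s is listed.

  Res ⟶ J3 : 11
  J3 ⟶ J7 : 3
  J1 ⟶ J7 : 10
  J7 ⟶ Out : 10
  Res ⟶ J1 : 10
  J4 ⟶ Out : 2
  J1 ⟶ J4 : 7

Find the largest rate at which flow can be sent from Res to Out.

12

Augment Res→J3→J7→Out: bottleneck 3, flow now 3.
Augment Res→J1→J7→Out: bottleneck 7, flow now 10.
Augment Res→J1→J4→Out: bottleneck 2, flow now 12.
No augmenting path remains; maximum flow = 12.
In the residual graph, reachable from Res: {Res, J3, J1, J7, J4}.
Min-cut edges: J7→Out (10), J4→Out (2); capacity 10 + 2 = 12.
This cut is saturated, so no flow can exceed 12.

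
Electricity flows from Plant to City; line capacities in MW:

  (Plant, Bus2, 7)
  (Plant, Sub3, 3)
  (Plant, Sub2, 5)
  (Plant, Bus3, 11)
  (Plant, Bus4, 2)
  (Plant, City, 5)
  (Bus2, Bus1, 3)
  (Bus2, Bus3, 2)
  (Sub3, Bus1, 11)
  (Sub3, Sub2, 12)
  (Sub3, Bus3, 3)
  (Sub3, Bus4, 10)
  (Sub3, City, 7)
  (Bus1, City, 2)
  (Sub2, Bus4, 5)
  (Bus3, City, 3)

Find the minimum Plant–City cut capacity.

Augment Plant→City: bottleneck 5, flow now 5.
Augment Plant→Sub3→City: bottleneck 3, flow now 8.
Augment Plant→Bus3→City: bottleneck 3, flow now 11.
Augment Plant→Bus2→Bus1→City: bottleneck 2, flow now 13.
No augmenting path remains; maximum flow = 13.
By max-flow min-cut, the minimum cut capacity equals the max flow.
In the residual graph, reachable from Plant: {Plant, Bus2, Bus1, Sub2, Bus3, Bus4}.
Min-cut edges: Plant→Sub3 (3), Plant→City (5), Bus1→City (2), Bus3→City (3); capacity 3 + 5 + 2 + 3 = 13.

13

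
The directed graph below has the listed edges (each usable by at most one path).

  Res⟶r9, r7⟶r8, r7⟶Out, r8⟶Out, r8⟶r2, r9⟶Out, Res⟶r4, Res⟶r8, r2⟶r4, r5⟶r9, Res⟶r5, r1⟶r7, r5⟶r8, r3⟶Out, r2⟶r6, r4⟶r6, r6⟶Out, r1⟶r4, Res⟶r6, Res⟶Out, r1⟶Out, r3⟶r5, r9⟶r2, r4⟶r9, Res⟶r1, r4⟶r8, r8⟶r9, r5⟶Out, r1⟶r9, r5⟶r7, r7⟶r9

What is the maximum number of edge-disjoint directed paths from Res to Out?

Assign every edge capacity 1; by Menger, the answer equals the max flow.
Path Res→Out (+1); total 1.
Path Res→r1→Out (+1); total 2.
Path Res→r5→Out (+1); total 3.
Path Res→r6→Out (+1); total 4.
Path Res→r8→Out (+1); total 5.
Path Res→r9→Out (+1); total 6.
No residual Res→Out path; max flow = 6.
Certifying cut of size 6: {Res→Out, Res→r1, Res→r5, r6→Out, r8→Out, r9→Out}.

6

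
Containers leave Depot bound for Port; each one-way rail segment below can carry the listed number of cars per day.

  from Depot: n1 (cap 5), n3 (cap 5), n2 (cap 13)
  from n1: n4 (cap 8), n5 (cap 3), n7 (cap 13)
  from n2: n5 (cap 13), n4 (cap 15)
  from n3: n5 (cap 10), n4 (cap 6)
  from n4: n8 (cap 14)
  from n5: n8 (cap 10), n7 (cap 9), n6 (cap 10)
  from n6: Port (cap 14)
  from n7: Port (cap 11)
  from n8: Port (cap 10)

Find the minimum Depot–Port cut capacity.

Augment Depot→n1→n7→Port: bottleneck 5, flow now 5.
Augment Depot→n2→n4→n8→Port: bottleneck 10, flow now 15.
Augment Depot→n2→n5→n6→Port: bottleneck 3, flow now 18.
Augment Depot→n3→n5→n6→Port: bottleneck 5, flow now 23.
No augmenting path remains; maximum flow = 23.
By max-flow min-cut, the minimum cut capacity equals the max flow.
In the residual graph, reachable from Depot: {Depot}.
Min-cut edges: Depot→n1 (5), Depot→n2 (13), Depot→n3 (5); capacity 5 + 13 + 5 = 23.

23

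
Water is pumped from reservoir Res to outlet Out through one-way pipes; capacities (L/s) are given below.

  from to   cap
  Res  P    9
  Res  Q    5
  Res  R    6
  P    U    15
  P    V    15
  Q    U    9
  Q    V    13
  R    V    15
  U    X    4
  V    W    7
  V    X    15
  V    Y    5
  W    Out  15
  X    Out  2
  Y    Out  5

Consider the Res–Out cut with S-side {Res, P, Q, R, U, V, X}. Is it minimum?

Given cut capacity: 7 + 5 + 2 = 14.
Augment Res→P→U→X→Out: bottleneck 2, flow now 2.
Augment Res→P→V→W→Out: bottleneck 7, flow now 9.
Augment Res→Q→V→Y→Out: bottleneck 5, flow now 14.
No augmenting path remains; maximum flow = 14.
Cut capacity 14 equals the max flow, so it is a minimum cut.

Yes — it is a minimum cut (capacity 14).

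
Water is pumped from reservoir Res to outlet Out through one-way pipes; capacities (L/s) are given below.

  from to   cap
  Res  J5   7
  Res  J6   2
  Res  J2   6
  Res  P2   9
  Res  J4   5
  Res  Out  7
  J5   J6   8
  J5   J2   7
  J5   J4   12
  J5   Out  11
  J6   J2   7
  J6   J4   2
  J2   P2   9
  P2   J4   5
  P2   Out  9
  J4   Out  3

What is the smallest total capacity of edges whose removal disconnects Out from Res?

Augment Res→Out: bottleneck 7, flow now 7.
Augment Res→J5→Out: bottleneck 7, flow now 14.
Augment Res→P2→Out: bottleneck 9, flow now 23.
Augment Res→J4→Out: bottleneck 3, flow now 26.
No augmenting path remains; maximum flow = 26.
By max-flow min-cut, the minimum cut capacity equals the max flow.
In the residual graph, reachable from Res: {Res, J6, J2, P2, J4}.
Min-cut edges: Res→J5 (7), Res→Out (7), P2→Out (9), J4→Out (3); capacity 7 + 7 + 9 + 3 = 26.

26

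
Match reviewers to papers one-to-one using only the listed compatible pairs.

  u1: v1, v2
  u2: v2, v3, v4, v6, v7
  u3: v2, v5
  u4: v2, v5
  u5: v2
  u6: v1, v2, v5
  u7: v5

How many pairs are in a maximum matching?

Unit-capacity flow: source→left, listed edges, right→sink; max matching = max flow.
Augmenting path u1→v1 (+1); matched 1.
Augmenting path u2→v2 (+1); matched 2.
Augmenting path u3→v5 (+1); matched 3.
Augmenting path u4→v2→u2→v3 (+1); matched 4.
No augmenting path remains; maximum matching = 4.
König certificate: {u2, v1, v2, v5} is a vertex cover of size 4 (every listed pair touches it), so no matching can be larger.

4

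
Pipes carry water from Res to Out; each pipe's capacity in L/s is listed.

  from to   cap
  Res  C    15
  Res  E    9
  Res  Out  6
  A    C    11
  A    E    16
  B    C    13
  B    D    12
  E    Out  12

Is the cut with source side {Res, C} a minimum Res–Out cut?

Yes — it is a minimum cut (capacity 15).

Given cut capacity: 9 + 6 = 15.
Augment Res→Out: bottleneck 6, flow now 6.
Augment Res→E→Out: bottleneck 9, flow now 15.
No augmenting path remains; maximum flow = 15.
Cut capacity 15 equals the max flow, so it is a minimum cut.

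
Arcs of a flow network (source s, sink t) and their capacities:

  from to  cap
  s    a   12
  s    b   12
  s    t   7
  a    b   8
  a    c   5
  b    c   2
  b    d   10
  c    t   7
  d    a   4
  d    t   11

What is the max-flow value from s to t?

24

Augment s→t: bottleneck 7, flow now 7.
Augment s→a→c→t: bottleneck 5, flow now 12.
Augment s→b→c→t: bottleneck 2, flow now 14.
Augment s→b→d→t: bottleneck 10, flow now 24.
No augmenting path remains; maximum flow = 24.
In the residual graph, reachable from s: {s, a, b}.
Min-cut edges: s→t (7), a→c (5), b→c (2), b→d (10); capacity 7 + 5 + 2 + 10 = 24.
This cut is saturated, so no flow can exceed 24.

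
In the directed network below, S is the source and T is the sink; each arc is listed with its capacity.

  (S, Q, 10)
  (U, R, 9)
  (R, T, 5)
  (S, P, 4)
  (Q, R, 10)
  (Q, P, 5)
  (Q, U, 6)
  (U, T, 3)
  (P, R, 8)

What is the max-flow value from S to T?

8

Augment S→P→R→T: bottleneck 4, flow now 4.
Augment S→Q→R→T: bottleneck 1, flow now 5.
Augment S→Q→U→T: bottleneck 3, flow now 8.
No augmenting path remains; maximum flow = 8.
In the residual graph, reachable from S: {S, P, Q, R, U}.
Min-cut edges: R→T (5), U→T (3); capacity 5 + 3 = 8.
This cut is saturated, so no flow can exceed 8.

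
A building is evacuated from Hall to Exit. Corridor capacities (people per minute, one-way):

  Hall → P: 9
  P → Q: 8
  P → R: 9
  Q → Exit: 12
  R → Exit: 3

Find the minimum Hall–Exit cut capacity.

9

Augment Hall→P→Q→Exit: bottleneck 8, flow now 8.
Augment Hall→P→R→Exit: bottleneck 1, flow now 9.
No augmenting path remains; maximum flow = 9.
By max-flow min-cut, the minimum cut capacity equals the max flow.
In the residual graph, reachable from Hall: {Hall}.
Min-cut edges: Hall→P (9); capacity 9 = 9.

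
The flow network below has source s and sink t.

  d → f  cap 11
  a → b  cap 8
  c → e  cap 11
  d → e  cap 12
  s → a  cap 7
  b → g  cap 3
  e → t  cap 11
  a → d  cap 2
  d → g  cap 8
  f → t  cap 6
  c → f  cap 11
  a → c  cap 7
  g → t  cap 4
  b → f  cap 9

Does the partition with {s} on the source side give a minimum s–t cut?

Given cut capacity: 7 = 7.
Augment s→a→b→f→t: bottleneck 6, flow now 6.
Augment s→a→b→g→t: bottleneck 1, flow now 7.
No augmenting path remains; maximum flow = 7.
Cut capacity 7 equals the max flow, so it is a minimum cut.

Yes — it is a minimum cut (capacity 7).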